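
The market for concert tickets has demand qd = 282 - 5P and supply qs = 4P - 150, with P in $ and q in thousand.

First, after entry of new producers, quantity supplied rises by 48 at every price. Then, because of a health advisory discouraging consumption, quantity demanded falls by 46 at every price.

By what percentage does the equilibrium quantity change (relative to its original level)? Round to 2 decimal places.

+14.81

Before the shock: 282 - 5P = 4P - 150 ⇒ 432 = 9P ⇒ P = 48, q = 42.
With the change applied: demand qd = 236 - 5P, supply qs = 4P - 102.
Clearing the new market: 236 - 5P = 4P - 102, so P = 338/9 ≈ 37.5556 and q = 434/9 ≈ 48.2222.
%Δq = (48.2222 − 42) / 42 × 100 = +14.81%.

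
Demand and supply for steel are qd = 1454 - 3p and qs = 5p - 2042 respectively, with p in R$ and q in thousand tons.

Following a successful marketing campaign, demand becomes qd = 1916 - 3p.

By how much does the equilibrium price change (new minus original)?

+57.75

Solve the original market: 1454 - 3p = 5p - 2042, hence p = 437 and q = 143.
The new curves are qd = 1916 - 3p (demand) and qs = 5p - 2042 (supply).
New equilibrium: 1916 - 3p = 5p - 2042 ⇒ 3958 = 8p ⇒ p = 494.75, q = 431.75.
Δp = 494.75 − 437 = +57.75.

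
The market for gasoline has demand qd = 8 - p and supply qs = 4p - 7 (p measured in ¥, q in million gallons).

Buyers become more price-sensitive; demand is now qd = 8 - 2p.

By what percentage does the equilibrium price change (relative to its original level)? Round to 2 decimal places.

Original equilibrium: 8 - p = 4p - 7 gives 15 = 5p, so p = 3 and q = 5.
With the change applied: demand qd = 8 - 2p, supply qs = 4p - 7.
New equilibrium: 8 - 2p = 4p - 7 ⇒ 15 = 6p ⇒ p = 2.5, q = 3.
%Δp = (2.5 − 3) / 3 × 100 = -16.67%.

-16.67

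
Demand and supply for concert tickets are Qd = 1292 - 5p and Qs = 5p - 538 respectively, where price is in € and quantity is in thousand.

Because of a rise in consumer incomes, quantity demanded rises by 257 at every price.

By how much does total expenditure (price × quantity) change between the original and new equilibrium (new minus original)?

Initially, 1292 - 5p = 5p - 538, so 1830 = 10p and p = 183, Q = 377.
With the change applied: demand Qd = 1549 - 5p, supply Qs = 5p - 538.
Setting them equal: 1549 - 5p = 5p - 538 → 2087 = 10p, so p = 208.7 and Q = 505.5.
Expenditure moves from 183×377 = 68991 to 208.7×505.5 = 105497.85; change = +36506.85.

+36506.85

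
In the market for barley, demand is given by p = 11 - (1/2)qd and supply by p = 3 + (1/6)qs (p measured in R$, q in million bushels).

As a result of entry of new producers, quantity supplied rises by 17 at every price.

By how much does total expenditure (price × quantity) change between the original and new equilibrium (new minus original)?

Before the shock: 22 - 2p = 6p - 18 ⇒ 40 = 8p ⇒ p = 5, q = 12.
With the change applied: demand qd = 22 - 2p, supply qs = 6p - 1.
Setting them equal: 22 - 2p = 6p - 1 → 23 = 8p, so p = 2.875 and q = 16.25.
Expenditure moves from 5×12 = 60 to 2.875×16.25 = 46.71875; change = -13.28125.

-13.28125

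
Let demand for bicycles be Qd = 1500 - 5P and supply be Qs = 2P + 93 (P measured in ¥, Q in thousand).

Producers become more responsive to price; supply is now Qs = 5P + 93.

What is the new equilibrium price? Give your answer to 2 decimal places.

Original equilibrium: 1500 - 5P = 2P + 93 gives 1407 = 7P, so P = 201 and Q = 495.
The shock moves the curves to Qd = 1500 - 5P and Qs = 5P + 93.
Equate the new curves: 1500 - 5P = 5P + 93, giving 1407 = 10P, P = 140.7, Q = 796.5.

140.70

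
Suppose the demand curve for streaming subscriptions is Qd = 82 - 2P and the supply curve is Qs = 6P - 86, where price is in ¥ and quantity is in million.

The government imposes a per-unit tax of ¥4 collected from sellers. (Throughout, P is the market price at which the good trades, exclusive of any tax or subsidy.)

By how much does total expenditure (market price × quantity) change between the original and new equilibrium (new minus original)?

-24

Before the shock: 82 - 2P = 6P - 86 ⇒ 168 = 8P ⇒ P = 21, Q = 40.
Since sellers keep the price net of the tax, the effective supply curve becomes Qs = 6P - 110.
Equate the new curves: 82 - 2P = 6P - 110, giving 192 = 8P, P = 24, Q = 34.
Expenditure moves from 21×40 = 840 to 24×34 = 816; change = -24.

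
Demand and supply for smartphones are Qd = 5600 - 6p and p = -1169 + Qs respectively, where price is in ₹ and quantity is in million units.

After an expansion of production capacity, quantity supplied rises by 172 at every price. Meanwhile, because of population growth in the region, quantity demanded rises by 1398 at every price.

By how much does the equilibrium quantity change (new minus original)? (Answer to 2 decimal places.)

+347.14

Initially, 5600 - 6p = p + 1169, so 4431 = 7p and p = 633, Q = 1802.
After the shift, demand is Qd = 6998 - 6p and supply is Qs = p + 1341.
New equilibrium: 6998 - 6p = p + 1341 ⇒ 5657 = 7p ⇒ p = 5657/7 ≈ 808.1429, Q = 15044/7 ≈ 2149.1429.
ΔQ = 2149.1429 − 1802 = +347.14.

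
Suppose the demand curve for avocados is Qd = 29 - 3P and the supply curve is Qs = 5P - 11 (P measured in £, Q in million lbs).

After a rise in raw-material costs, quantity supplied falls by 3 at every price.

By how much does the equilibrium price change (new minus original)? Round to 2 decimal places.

Initially, 29 - 3P = 5P - 11, so 40 = 8P and P = 5, Q = 14.
The new curves are Qd = 29 - 3P (demand) and Qs = 5P - 14 (supply).
New equilibrium: 29 - 3P = 5P - 14 ⇒ 43 = 8P ⇒ P = 5.375, Q = 12.875.
ΔP = 5.375 − 5 = +0.38.

+0.38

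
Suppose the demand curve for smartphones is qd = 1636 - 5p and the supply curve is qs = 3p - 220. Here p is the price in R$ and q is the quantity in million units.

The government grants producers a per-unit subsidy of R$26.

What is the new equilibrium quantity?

Solve the original market: 1636 - 5p = 3p - 220, hence p = 232 and q = 476.
Since sellers receive the price plus the subsidy, the effective supply curve becomes qs = 3p - 142.
New equilibrium: 1636 - 5p = 3p - 142 ⇒ 1778 = 8p ⇒ p = 222.25, q = 524.75.

524.75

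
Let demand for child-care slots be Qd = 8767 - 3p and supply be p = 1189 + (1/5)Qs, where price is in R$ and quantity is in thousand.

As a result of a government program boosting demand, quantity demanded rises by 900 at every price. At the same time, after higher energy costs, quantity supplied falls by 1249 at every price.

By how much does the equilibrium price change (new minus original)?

Original equilibrium: 8767 - 3p = 5p - 5945 gives 14712 = 8p, so p = 1839 and Q = 3250.
With the change applied: demand Qd = 9667 - 3p, supply Qs = 5p - 7194.
Equate the new curves: 9667 - 3p = 5p - 7194, giving 16861 = 8p, p = 2107.625, Q = 3344.125.
Δp = 2107.625 − 1839 = +268.625.

+268.625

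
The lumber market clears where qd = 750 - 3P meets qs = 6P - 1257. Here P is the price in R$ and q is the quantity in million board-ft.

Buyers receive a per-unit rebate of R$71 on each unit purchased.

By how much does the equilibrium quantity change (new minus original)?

+142

Before the shock: 750 - 3P = 6P - 1257 ⇒ 2007 = 9P ⇒ P = 223, q = 81.
Since buyers' out-of-pocket price is the market price minus the rebate, the effective demand curve becomes qd = 963 - 3P.
New equilibrium: 963 - 3P = 6P - 1257 ⇒ 2220 = 9P ⇒ P = 740/3 ≈ 246.6667, q = 223.
Δq = 223 − 81 = +142.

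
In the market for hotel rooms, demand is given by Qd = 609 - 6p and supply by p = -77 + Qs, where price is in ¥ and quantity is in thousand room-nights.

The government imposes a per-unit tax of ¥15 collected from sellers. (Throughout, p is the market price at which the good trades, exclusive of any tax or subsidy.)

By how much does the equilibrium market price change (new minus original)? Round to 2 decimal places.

Before the shock: 609 - 6p = p + 77 ⇒ 532 = 7p ⇒ p = 76, Q = 153.
Since sellers keep the price net of the tax, the effective supply curve becomes Qs = p + 62.
Equate the new curves: 609 - 6p = p + 62, giving 547 = 7p, p = 547/7 ≈ 78.1429, Q = 981/7 ≈ 140.1429.
Δp = 78.1429 − 76 = +2.14.

+2.14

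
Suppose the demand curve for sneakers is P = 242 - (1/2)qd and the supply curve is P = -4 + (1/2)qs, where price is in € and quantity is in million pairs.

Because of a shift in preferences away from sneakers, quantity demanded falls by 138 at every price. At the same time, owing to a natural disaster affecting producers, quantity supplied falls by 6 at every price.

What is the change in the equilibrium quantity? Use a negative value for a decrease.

Original equilibrium: 484 - 2P = 2P + 8 gives 476 = 4P, so P = 119 and q = 246.
After the shift, demand is qd = 346 - 2P and supply is qs = 2P + 2.
Equate the new curves: 346 - 2P = 2P + 2, giving 344 = 4P, P = 86, q = 174.
Δq = 174 − 246 = -72.

-72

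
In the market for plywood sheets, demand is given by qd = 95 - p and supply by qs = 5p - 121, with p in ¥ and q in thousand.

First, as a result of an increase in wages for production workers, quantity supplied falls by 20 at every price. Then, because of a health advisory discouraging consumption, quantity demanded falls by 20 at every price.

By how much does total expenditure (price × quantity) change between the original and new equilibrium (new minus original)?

-720

Original equilibrium: 95 - p = 5p - 121 gives 216 = 6p, so p = 36 and q = 59.
The new curves are qd = 75 - p (demand) and qs = 5p - 141 (supply).
New equilibrium: 75 - p = 5p - 141 ⇒ 216 = 6p ⇒ p = 36, q = 39.
Expenditure moves from 36×59 = 2124 to 36×39 = 1404; change = -720.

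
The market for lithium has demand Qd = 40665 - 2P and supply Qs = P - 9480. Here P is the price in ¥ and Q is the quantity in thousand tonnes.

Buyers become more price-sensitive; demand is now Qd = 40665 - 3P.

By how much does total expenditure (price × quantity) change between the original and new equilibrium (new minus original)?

-82619110.9375

Original equilibrium: 40665 - 2P = P - 9480 gives 50145 = 3P, so P = 16715 and Q = 7235.
With the change applied: demand Qd = 40665 - 3P, supply Qs = P - 9480.
Clearing the new market: 40665 - 3P = P - 9480, so P = 12536.25 and Q = 3056.25.
Expenditure moves from 16715×7235 = 120933025 to 12536.25×3056.25 = 38313914.0625; change = -82619110.9375.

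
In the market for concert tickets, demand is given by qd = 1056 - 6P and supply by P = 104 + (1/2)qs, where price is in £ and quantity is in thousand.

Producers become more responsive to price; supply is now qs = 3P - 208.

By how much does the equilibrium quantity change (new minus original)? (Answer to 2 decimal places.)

Solve the original market: 1056 - 6P = 2P - 208, hence P = 158 and q = 108.
With the change applied: demand qd = 1056 - 6P, supply qs = 3P - 208.
Clearing the new market: 1056 - 6P = 3P - 208, so P = 1264/9 ≈ 140.4444 and q = 640/3 ≈ 213.3333.
Δq = 213.3333 − 108 = +105.33.

+105.33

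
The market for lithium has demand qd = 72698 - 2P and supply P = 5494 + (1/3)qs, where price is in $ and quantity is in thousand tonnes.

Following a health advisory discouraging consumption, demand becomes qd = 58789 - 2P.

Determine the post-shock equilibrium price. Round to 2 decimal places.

15054.20

Solve the original market: 72698 - 2P = 3P - 16482, hence P = 17836 and q = 37026.
The new curves are qd = 58789 - 2P (demand) and qs = 3P - 16482 (supply).
Clearing the new market: 58789 - 2P = 3P - 16482, so P = 15054.2 and q = 28680.6.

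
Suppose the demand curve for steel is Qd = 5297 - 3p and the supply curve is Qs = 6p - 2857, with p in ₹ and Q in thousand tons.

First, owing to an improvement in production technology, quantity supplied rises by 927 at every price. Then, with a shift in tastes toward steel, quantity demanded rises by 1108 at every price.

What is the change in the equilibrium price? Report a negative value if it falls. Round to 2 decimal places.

Before the shock: 5297 - 3p = 6p - 2857 ⇒ 8154 = 9p ⇒ p = 906, Q = 2579.
With the change applied: demand Qd = 6405 - 3p, supply Qs = 6p - 1930.
New equilibrium: 6405 - 3p = 6p - 1930 ⇒ 8335 = 9p ⇒ p = 8335/9 ≈ 926.1111, Q = 10880/3 ≈ 3626.6667.
Δp = 926.1111 − 906 = +20.11.

+20.11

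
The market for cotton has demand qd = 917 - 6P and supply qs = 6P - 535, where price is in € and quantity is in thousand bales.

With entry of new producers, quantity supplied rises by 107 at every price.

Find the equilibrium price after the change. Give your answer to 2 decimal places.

Initially, 917 - 6P = 6P - 535, so 1452 = 12P and P = 121, q = 191.
The shock moves the curves to qd = 917 - 6P and qs = 6P - 428.
Equate the new curves: 917 - 6P = 6P - 428, giving 1345 = 12P, P = 1345/12 ≈ 112.0833, q = 244.5.

112.08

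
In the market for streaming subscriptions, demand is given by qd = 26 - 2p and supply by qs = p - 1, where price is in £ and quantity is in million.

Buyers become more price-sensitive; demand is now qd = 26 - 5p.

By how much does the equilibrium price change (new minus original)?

-4.5

Before the shock: 26 - 2p = p - 1 ⇒ 27 = 3p ⇒ p = 9, q = 8.
The new curves are qd = 26 - 5p (demand) and qs = p - 1 (supply).
Setting them equal: 26 - 5p = p - 1 → 27 = 6p, so p = 4.5 and q = 3.5.
Δp = 4.5 − 9 = -4.5.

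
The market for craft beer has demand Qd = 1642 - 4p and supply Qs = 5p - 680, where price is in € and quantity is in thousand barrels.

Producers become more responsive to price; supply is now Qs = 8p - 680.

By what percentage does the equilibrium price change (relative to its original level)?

-25

Initially, 1642 - 4p = 5p - 680, so 2322 = 9p and p = 258, Q = 610.
With the change applied: demand Qd = 1642 - 4p, supply Qs = 8p - 680.
Clearing the new market: 1642 - 4p = 8p - 680, so p = 193.5 and Q = 868.
%Δp = (193.5 − 258) / 258 × 100 = -25%.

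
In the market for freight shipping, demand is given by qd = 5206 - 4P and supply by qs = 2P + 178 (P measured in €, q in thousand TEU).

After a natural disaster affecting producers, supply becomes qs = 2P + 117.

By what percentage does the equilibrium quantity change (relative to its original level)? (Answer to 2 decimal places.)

-2.19

Initially, 5206 - 4P = 2P + 178, so 5028 = 6P and P = 838, q = 1854.
The shock moves the curves to qd = 5206 - 4P and qs = 2P + 117.
New equilibrium: 5206 - 4P = 2P + 117 ⇒ 5089 = 6P ⇒ P = 5089/6 ≈ 848.1667, q = 5440/3 ≈ 1813.3333.
%Δq = (1813.3333 − 1854) / 1854 × 100 = -2.19%.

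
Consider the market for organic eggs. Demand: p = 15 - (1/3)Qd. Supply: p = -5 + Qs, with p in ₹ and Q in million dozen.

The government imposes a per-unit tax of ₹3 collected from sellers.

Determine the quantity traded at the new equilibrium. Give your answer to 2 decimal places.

Initially, 45 - 3p = p + 5, so 40 = 4p and p = 10, Q = 15.
Since sellers keep the price net of the tax, the effective supply curve becomes Qs = p + 2.
Equate the new curves: 45 - 3p = p + 2, giving 43 = 4p, p = 10.75, Q = 12.75.

12.75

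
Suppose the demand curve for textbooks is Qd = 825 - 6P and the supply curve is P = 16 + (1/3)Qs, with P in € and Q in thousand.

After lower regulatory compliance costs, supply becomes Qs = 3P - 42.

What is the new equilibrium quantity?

247

Before the shock: 825 - 6P = 3P - 48 ⇒ 873 = 9P ⇒ P = 97, Q = 243.
The new curves are Qd = 825 - 6P (demand) and Qs = 3P - 42 (supply).
Clearing the new market: 825 - 6P = 3P - 42, so P = 289/3 ≈ 96.3333 and Q = 247.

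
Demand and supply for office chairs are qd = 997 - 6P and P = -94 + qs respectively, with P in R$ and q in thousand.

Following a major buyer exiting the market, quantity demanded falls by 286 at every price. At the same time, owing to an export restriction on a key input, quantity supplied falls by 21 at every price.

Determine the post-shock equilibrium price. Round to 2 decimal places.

Initially, 997 - 6P = P + 94, so 903 = 7P and P = 129, q = 223.
With the change applied: demand qd = 711 - 6P, supply qs = P + 73.
New equilibrium: 711 - 6P = P + 73 ⇒ 638 = 7P ⇒ P = 638/7 ≈ 91.1429, q = 1149/7 ≈ 164.1429.

91.14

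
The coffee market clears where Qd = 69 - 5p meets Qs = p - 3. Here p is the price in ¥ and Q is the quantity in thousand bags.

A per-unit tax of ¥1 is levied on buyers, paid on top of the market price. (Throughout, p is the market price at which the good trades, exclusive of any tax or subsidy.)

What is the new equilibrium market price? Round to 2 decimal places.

Original equilibrium: 69 - 5p = p - 3 gives 72 = 6p, so p = 12 and Q = 9.
Since buyers pay the price plus the tax, the effective demand curve becomes Qd = 64 - 5p.
Equate the new curves: 64 - 5p = p - 3, giving 67 = 6p, p = 67/6 ≈ 11.1667, Q = 49/6 ≈ 8.1667.

11.17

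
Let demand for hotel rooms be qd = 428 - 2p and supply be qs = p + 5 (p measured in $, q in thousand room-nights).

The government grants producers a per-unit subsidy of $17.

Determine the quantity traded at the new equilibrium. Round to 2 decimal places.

157.33

Initially, 428 - 2p = p + 5, so 423 = 3p and p = 141, q = 146.
Since sellers receive the price plus the subsidy, the effective supply curve becomes qs = p + 22.
Equate the new curves: 428 - 2p = p + 22, giving 406 = 3p, p = 406/3 ≈ 135.3333, q = 472/3 ≈ 157.3333.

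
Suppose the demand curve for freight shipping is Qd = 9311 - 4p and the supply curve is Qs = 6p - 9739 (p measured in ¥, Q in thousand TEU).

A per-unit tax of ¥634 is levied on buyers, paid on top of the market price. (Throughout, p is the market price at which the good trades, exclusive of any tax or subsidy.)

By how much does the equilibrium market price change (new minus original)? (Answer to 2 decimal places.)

-253.60

Original equilibrium: 9311 - 4p = 6p - 9739 gives 19050 = 10p, so p = 1905 and Q = 1691.
Since buyers pay the price plus the tax, the effective demand curve becomes Qd = 6775 - 4p.
Clearing the new market: 6775 - 4p = 6p - 9739, so p = 1651.4 and Q = 169.4.
Δp = 1651.4 − 1905 = -253.60.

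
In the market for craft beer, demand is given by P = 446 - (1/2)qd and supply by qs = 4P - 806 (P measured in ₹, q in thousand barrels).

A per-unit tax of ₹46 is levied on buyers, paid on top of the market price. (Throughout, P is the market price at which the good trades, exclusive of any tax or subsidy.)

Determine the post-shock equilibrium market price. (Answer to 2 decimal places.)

267.67

Original equilibrium: 892 - 2P = 4P - 806 gives 1698 = 6P, so P = 283 and q = 326.
Since buyers pay the price plus the tax, the effective demand curve becomes qd = 800 - 2P.
Clearing the new market: 800 - 2P = 4P - 806, so P = 803/3 ≈ 267.6667 and q = 794/3 ≈ 264.6667.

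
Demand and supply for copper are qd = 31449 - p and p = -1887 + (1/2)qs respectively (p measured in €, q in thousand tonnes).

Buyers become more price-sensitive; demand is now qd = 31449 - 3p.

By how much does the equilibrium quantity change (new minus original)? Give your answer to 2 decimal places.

-7380.00

Original equilibrium: 31449 - p = 2p + 3774 gives 27675 = 3p, so p = 9225 and q = 22224.
The new curves are qd = 31449 - 3p (demand) and qs = 2p + 3774 (supply).
Clearing the new market: 31449 - 3p = 2p + 3774, so p = 5535 and q = 14844.
Δq = 14844 − 22224 = -7380.00.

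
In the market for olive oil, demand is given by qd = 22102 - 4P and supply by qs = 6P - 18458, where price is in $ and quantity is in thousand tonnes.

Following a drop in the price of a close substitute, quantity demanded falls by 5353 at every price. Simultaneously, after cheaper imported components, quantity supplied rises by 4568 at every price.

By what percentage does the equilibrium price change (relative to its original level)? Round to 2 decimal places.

Original equilibrium: 22102 - 4P = 6P - 18458 gives 40560 = 10P, so P = 4056 and q = 5878.
The new curves are qd = 16749 - 4P (demand) and qs = 6P - 13890 (supply).
New equilibrium: 16749 - 4P = 6P - 13890 ⇒ 30639 = 10P ⇒ P = 3063.9, q = 4493.4.
%ΔP = (3063.9 − 4056) / 4056 × 100 = -24.46%.

-24.46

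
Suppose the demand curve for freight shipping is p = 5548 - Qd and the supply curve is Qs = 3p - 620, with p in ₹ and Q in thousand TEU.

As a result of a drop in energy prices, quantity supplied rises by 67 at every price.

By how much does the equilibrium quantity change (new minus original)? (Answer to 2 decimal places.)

Before the shock: 5548 - p = 3p - 620 ⇒ 6168 = 4p ⇒ p = 1542, Q = 4006.
With the change applied: demand Qd = 5548 - p, supply Qs = 3p - 553.
New equilibrium: 5548 - p = 3p - 553 ⇒ 6101 = 4p ⇒ p = 1525.25, Q = 4022.75.
ΔQ = 4022.75 − 4006 = +16.75.

+16.75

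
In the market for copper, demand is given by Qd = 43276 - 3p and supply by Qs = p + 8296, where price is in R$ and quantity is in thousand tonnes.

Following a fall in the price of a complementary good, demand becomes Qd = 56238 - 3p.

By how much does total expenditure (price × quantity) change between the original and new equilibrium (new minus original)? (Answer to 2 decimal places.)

+94060373.25

Before the shock: 43276 - 3p = p + 8296 ⇒ 34980 = 4p ⇒ p = 8745, Q = 17041.
After the shift, demand is Qd = 56238 - 3p and supply is Qs = p + 8296.
Clearing the new market: 56238 - 3p = p + 8296, so p = 11985.5 and Q = 20281.5.
Expenditure moves from 8745×17041 = 149023545 to 11985.5×20281.5 = 243083918.25; change = +94060373.25.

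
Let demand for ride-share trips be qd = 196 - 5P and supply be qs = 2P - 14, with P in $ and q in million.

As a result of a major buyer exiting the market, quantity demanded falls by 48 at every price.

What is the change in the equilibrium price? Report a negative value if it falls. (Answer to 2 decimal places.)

Initially, 196 - 5P = 2P - 14, so 210 = 7P and P = 30, q = 46.
The new curves are qd = 148 - 5P (demand) and qs = 2P - 14 (supply).
Clearing the new market: 148 - 5P = 2P - 14, so P = 162/7 ≈ 23.1429 and q = 226/7 ≈ 32.2857.
ΔP = 23.1429 − 30 = -6.86.

-6.86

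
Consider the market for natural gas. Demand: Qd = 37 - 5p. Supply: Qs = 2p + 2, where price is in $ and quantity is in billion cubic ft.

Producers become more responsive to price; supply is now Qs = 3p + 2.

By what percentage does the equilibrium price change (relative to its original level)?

Before the shock: 37 - 5p = 2p + 2 ⇒ 35 = 7p ⇒ p = 5, Q = 12.
The new curves are Qd = 37 - 5p (demand) and Qs = 3p + 2 (supply).
Equate the new curves: 37 - 5p = 3p + 2, giving 35 = 8p, p = 4.375, Q = 15.125.
%Δp = (4.375 − 5) / 5 × 100 = -12.5%.

-12.5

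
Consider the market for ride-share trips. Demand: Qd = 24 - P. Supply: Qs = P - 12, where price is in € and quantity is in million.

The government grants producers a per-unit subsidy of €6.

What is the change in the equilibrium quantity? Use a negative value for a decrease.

Initially, 24 - P = P - 12, so 36 = 2P and P = 18, Q = 6.
Since sellers receive the price plus the subsidy, the effective supply curve becomes Qs = P - 6.
Setting them equal: 24 - P = P - 6 → 30 = 2P, so P = 15 and Q = 9.
ΔQ = 9 − 6 = +3.

+3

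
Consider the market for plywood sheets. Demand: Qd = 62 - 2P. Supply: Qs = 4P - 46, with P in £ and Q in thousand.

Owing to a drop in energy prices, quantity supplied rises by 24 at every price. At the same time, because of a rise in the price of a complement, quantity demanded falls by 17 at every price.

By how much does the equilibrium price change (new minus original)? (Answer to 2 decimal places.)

Original equilibrium: 62 - 2P = 4P - 46 gives 108 = 6P, so P = 18 and Q = 26.
The new curves are Qd = 45 - 2P (demand) and Qs = 4P - 22 (supply).
Equate the new curves: 45 - 2P = 4P - 22, giving 67 = 6P, P = 67/6 ≈ 11.1667, Q = 68/3 ≈ 22.6667.
ΔP = 11.1667 − 18 = -6.83.

-6.83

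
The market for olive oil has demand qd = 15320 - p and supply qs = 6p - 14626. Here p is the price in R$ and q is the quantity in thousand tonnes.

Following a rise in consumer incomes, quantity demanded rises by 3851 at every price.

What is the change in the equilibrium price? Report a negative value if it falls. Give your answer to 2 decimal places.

+550.14

Solve the original market: 15320 - p = 6p - 14626, hence p = 4278 and q = 11042.
The new curves are qd = 19171 - p (demand) and qs = 6p - 14626 (supply).
New equilibrium: 19171 - p = 6p - 14626 ⇒ 33797 = 7p ⇒ p = 33797/7 ≈ 4828.1429, q = 100400/7 ≈ 14342.8571.
Δp = 4828.1429 − 4278 = +550.14.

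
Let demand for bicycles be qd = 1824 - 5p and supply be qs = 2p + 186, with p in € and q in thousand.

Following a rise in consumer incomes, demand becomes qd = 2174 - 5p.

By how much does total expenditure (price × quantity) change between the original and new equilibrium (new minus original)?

Original equilibrium: 1824 - 5p = 2p + 186 gives 1638 = 7p, so p = 234 and q = 654.
After the shift, demand is qd = 2174 - 5p and supply is qs = 2p + 186.
Equate the new curves: 2174 - 5p = 2p + 186, giving 1988 = 7p, p = 284, q = 754.
Expenditure moves from 234×654 = 153036 to 284×754 = 214136; change = +61100.

+61100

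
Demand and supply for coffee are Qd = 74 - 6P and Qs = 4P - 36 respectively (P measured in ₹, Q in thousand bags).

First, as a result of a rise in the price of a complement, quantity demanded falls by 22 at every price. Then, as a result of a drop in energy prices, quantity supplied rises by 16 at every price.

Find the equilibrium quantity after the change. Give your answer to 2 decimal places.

8.80

Solve the original market: 74 - 6P = 4P - 36, hence P = 11 and Q = 8.
With the change applied: demand Qd = 52 - 6P, supply Qs = 4P - 20.
Equate the new curves: 52 - 6P = 4P - 20, giving 72 = 10P, P = 7.2, Q = 8.8.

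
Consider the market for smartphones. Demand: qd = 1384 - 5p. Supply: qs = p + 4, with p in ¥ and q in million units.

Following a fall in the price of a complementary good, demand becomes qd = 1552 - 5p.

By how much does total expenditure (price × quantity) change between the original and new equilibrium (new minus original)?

Original equilibrium: 1384 - 5p = p + 4 gives 1380 = 6p, so p = 230 and q = 234.
The new curves are qd = 1552 - 5p (demand) and qs = p + 4 (supply).
Setting them equal: 1552 - 5p = p + 4 → 1548 = 6p, so p = 258 and q = 262.
Expenditure moves from 230×234 = 53820 to 258×262 = 67596; change = +13776.

+13776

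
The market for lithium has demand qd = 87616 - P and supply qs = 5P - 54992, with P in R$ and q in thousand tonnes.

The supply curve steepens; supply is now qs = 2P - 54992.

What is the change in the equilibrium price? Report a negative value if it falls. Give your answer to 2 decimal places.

+23768.00

Initially, 87616 - P = 5P - 54992, so 142608 = 6P and P = 23768, q = 63848.
After the shift, demand is qd = 87616 - P and supply is qs = 2P - 54992.
Equate the new curves: 87616 - P = 2P - 54992, giving 142608 = 3P, P = 47536, q = 40080.
ΔP = 47536 − 23768 = +23768.00.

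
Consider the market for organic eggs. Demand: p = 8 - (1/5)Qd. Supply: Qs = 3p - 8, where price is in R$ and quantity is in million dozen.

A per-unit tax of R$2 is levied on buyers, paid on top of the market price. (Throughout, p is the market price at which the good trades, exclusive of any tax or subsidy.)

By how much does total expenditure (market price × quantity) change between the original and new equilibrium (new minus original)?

Before the shock: 40 - 5p = 3p - 8 ⇒ 48 = 8p ⇒ p = 6, Q = 10.
Since buyers pay the price plus the tax, the effective demand curve becomes Qd = 30 - 5p.
Clearing the new market: 30 - 5p = 3p - 8, so p = 4.75 and Q = 6.25.
Expenditure moves from 6×10 = 60 to 4.75×6.25 = 29.6875; change = -30.3125.

-30.3125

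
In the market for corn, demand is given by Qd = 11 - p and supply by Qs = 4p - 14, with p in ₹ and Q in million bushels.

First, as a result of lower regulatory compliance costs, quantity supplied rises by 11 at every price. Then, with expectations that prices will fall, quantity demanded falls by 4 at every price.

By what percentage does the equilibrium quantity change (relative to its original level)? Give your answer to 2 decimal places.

Initially, 11 - p = 4p - 14, so 25 = 5p and p = 5, Q = 6.
The new curves are Qd = 7 - p (demand) and Qs = 4p - 3 (supply).
Equate the new curves: 7 - p = 4p - 3, giving 10 = 5p, p = 2, Q = 5.
%ΔQ = (5 − 6) / 6 × 100 = -16.67%.

-16.67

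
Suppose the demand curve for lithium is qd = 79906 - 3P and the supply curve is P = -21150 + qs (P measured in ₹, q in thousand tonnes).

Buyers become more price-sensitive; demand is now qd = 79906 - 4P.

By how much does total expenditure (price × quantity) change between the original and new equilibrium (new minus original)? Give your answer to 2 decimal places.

Solve the original market: 79906 - 3P = P + 21150, hence P = 14689 and q = 35839.
The shock moves the curves to qd = 79906 - 4P and qs = P + 21150.
Setting them equal: 79906 - 4P = P + 21150 → 58756 = 5P, so P = 11751.2 and q = 32901.2.
Expenditure moves from 14689×35839 = 526439071 to 11751.2×32901.2 = 386628581.44; change = -139810489.56.

-139810489.56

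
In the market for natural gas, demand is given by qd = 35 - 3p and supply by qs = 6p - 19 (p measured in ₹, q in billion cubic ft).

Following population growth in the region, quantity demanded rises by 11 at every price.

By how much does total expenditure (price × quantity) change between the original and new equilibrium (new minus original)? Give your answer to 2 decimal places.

Solve the original market: 35 - 3p = 6p - 19, hence p = 6 and q = 17.
After the shift, demand is qd = 46 - 3p and supply is qs = 6p - 19.
Setting them equal: 46 - 3p = 6p - 19 → 65 = 9p, so p = 65/9 ≈ 7.2222 and q = 73/3 ≈ 24.3333.
Expenditure moves from 6×17 = 102 to 7.2222×24.3333 = 175.7407; change = +73.74.

+73.74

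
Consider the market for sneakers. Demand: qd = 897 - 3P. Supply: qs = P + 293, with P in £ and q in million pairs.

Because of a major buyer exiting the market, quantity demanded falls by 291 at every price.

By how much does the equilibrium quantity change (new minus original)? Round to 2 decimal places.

-72.75

Initially, 897 - 3P = P + 293, so 604 = 4P and P = 151, q = 444.
The shock moves the curves to qd = 606 - 3P and qs = P + 293.
Setting them equal: 606 - 3P = P + 293 → 313 = 4P, so P = 78.25 and q = 371.25.
Δq = 371.25 − 444 = -72.75.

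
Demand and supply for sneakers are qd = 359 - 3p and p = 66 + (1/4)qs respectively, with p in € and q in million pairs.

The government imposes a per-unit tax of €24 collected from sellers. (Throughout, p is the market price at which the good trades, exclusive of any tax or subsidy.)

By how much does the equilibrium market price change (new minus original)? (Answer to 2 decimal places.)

+13.71

Solve the original market: 359 - 3p = 4p - 264, hence p = 89 and q = 92.
Since sellers keep the price net of the tax, the effective supply curve becomes qs = 4p - 360.
Clearing the new market: 359 - 3p = 4p - 360, so p = 719/7 ≈ 102.7143 and q = 356/7 ≈ 50.8571.
Δp = 102.7143 − 89 = +13.71.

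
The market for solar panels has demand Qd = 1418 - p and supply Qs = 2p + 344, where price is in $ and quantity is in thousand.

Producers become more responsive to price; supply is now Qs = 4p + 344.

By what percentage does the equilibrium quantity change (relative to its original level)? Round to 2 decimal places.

Before the shock: 1418 - p = 2p + 344 ⇒ 1074 = 3p ⇒ p = 358, Q = 1060.
The shock moves the curves to Qd = 1418 - p and Qs = 4p + 344.
Equate the new curves: 1418 - p = 4p + 344, giving 1074 = 5p, p = 214.8, Q = 1203.2.
%ΔQ = (1203.2 − 1060) / 1060 × 100 = +13.51%.

+13.51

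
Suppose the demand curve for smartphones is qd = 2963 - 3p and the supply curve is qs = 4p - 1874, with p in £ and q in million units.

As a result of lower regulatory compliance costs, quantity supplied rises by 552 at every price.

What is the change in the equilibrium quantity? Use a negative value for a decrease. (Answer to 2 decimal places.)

+236.57

Original equilibrium: 2963 - 3p = 4p - 1874 gives 4837 = 7p, so p = 691 and q = 890.
The shock moves the curves to qd = 2963 - 3p and qs = 4p - 1322.
Clearing the new market: 2963 - 3p = 4p - 1322, so p = 4285/7 ≈ 612.1429 and q = 7886/7 ≈ 1126.5714.
Δq = 1126.5714 − 890 = +236.57.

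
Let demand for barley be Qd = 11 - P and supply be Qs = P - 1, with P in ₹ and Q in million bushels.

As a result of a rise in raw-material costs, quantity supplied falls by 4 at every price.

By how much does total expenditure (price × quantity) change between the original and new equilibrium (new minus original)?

Initially, 11 - P = P - 1, so 12 = 2P and P = 6, Q = 5.
With the change applied: demand Qd = 11 - P, supply Qs = P - 5.
New equilibrium: 11 - P = P - 5 ⇒ 16 = 2P ⇒ P = 8, Q = 3.
Expenditure moves from 6×5 = 30 to 8×3 = 24; change = -6.

-6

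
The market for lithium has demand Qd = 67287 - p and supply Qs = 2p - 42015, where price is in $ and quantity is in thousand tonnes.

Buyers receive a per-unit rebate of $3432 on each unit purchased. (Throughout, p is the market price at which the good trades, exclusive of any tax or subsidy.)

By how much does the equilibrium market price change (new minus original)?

+1144

Solve the original market: 67287 - p = 2p - 42015, hence p = 36434 and Q = 30853.
Since buyers' out-of-pocket price is the market price minus the rebate, the effective demand curve becomes Qd = 70719 - p.
Clearing the new market: 70719 - p = 2p - 42015, so p = 37578 and Q = 33141.
Δp = 37578 − 36434 = +1144.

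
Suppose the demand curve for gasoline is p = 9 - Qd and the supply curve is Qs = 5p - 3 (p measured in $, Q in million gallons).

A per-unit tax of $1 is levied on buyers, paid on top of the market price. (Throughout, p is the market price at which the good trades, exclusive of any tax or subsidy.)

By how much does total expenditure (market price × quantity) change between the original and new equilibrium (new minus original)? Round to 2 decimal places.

-2.69

Before the shock: 9 - p = 5p - 3 ⇒ 12 = 6p ⇒ p = 2, Q = 7.
Since buyers pay the price plus the tax, the effective demand curve becomes Qd = 8 - p.
Equate the new curves: 8 - p = 5p - 3, giving 11 = 6p, p = 11/6 ≈ 1.8333, Q = 37/6 ≈ 6.1667.
Expenditure moves from 2×7 = 14 to 1.8333×6.1667 = 11.3056; change = -2.69.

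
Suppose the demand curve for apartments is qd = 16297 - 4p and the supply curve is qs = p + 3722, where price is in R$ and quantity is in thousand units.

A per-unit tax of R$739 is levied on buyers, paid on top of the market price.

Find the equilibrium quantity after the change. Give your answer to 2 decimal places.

Solve the original market: 16297 - 4p = p + 3722, hence p = 2515 and q = 6237.
Since buyers pay the price plus the tax, the effective demand curve becomes qd = 13341 - 4p.
New equilibrium: 13341 - 4p = p + 3722 ⇒ 9619 = 5p ⇒ p = 1923.8, q = 5645.8.

5645.80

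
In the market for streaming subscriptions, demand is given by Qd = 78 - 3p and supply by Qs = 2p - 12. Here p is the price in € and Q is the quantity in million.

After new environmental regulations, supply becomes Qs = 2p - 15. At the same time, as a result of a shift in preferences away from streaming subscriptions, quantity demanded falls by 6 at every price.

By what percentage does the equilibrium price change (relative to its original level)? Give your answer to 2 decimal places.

-3.33

Original equilibrium: 78 - 3p = 2p - 12 gives 90 = 5p, so p = 18 and Q = 24.
The new curves are Qd = 72 - 3p (demand) and Qs = 2p - 15 (supply).
Clearing the new market: 72 - 3p = 2p - 15, so p = 17.4 and Q = 19.8.
%Δp = (17.4 − 18) / 18 × 100 = -3.33%.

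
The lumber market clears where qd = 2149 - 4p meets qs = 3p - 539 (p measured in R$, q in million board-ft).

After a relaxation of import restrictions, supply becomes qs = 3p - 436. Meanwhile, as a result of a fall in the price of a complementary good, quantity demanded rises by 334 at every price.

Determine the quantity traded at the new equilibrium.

Original equilibrium: 2149 - 4p = 3p - 539 gives 2688 = 7p, so p = 384 and q = 613.
The new curves are qd = 2483 - 4p (demand) and qs = 3p - 436 (supply).
New equilibrium: 2483 - 4p = 3p - 436 ⇒ 2919 = 7p ⇒ p = 417, q = 815.

815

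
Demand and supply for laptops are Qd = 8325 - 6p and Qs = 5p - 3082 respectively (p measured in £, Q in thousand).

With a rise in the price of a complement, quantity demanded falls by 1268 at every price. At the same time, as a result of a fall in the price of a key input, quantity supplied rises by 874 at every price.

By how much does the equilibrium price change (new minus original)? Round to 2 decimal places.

Before the shock: 8325 - 6p = 5p - 3082 ⇒ 11407 = 11p ⇒ p = 1037, Q = 2103.
After the shift, demand is Qd = 7057 - 6p and supply is Qs = 5p - 2208.
New equilibrium: 7057 - 6p = 5p - 2208 ⇒ 9265 = 11p ⇒ p = 9265/11 ≈ 842.2727, Q = 22037/11 ≈ 2003.3636.
Δp = 842.2727 − 1037 = -194.73.

-194.73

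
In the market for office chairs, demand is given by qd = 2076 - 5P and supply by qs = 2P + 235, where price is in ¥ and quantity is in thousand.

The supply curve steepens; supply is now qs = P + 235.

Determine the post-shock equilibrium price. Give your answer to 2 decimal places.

Original equilibrium: 2076 - 5P = 2P + 235 gives 1841 = 7P, so P = 263 and q = 761.
The new curves are qd = 2076 - 5P (demand) and qs = P + 235 (supply).
Setting them equal: 2076 - 5P = P + 235 → 1841 = 6P, so P = 1841/6 ≈ 306.8333 and q = 3251/6 ≈ 541.8333.

306.83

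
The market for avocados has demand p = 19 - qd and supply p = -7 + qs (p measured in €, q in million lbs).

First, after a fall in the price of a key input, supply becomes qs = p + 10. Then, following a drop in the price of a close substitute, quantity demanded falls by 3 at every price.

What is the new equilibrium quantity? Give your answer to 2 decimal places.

Solve the original market: 19 - p = p + 7, hence p = 6 and q = 13.
After the shift, demand is qd = 16 - p and supply is qs = p + 10.
Equate the new curves: 16 - p = p + 10, giving 6 = 2p, p = 3, q = 13.

13.00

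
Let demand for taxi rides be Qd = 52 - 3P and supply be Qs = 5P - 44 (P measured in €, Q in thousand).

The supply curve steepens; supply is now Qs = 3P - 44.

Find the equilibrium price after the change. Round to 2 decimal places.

16.00

Initially, 52 - 3P = 5P - 44, so 96 = 8P and P = 12, Q = 16.
With the change applied: demand Qd = 52 - 3P, supply Qs = 3P - 44.
New equilibrium: 52 - 3P = 3P - 44 ⇒ 96 = 6P ⇒ P = 16, Q = 4.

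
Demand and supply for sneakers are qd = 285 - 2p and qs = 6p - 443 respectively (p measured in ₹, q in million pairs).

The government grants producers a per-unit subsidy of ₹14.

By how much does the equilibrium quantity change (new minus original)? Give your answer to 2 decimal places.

+21.00

Before the shock: 285 - 2p = 6p - 443 ⇒ 728 = 8p ⇒ p = 91, q = 103.
Since sellers receive the price plus the subsidy, the effective supply curve becomes qs = 6p - 359.
Clearing the new market: 285 - 2p = 6p - 359, so p = 80.5 and q = 124.
Δq = 124 − 103 = +21.00.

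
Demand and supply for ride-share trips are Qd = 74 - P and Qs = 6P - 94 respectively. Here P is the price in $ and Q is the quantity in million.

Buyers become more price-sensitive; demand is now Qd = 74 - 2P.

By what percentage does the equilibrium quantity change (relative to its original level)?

-36

Before the shock: 74 - P = 6P - 94 ⇒ 168 = 7P ⇒ P = 24, Q = 50.
After the shift, demand is Qd = 74 - 2P and supply is Qs = 6P - 94.
Setting them equal: 74 - 2P = 6P - 94 → 168 = 8P, so P = 21 and Q = 32.
%ΔQ = (32 − 50) / 50 × 100 = -36%.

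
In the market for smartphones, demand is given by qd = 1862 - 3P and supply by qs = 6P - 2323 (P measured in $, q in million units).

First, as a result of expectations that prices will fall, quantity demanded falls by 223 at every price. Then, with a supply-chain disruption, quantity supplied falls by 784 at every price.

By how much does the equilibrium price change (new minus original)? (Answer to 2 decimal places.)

Before the shock: 1862 - 3P = 6P - 2323 ⇒ 4185 = 9P ⇒ P = 465, q = 467.
With the change applied: demand qd = 1639 - 3P, supply qs = 6P - 3107.
Equate the new curves: 1639 - 3P = 6P - 3107, giving 4746 = 9P, P = 1582/3 ≈ 527.3333, q = 57.
ΔP = 527.3333 − 465 = +62.33.

+62.33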